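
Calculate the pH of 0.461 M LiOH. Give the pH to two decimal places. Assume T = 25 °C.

pH = 13.66

LiOH is a strong base; [OH-] = 0.461 M.
pOH = -log(0.461) = 0.34
pH = 14.00 - 0.34 = 13.66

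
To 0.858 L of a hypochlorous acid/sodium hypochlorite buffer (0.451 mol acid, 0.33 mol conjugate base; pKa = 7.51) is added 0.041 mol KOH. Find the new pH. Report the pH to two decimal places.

OH- converts HOCl to OCl-: HOCl → 0.41 mol, OCl- → 0.371 mol.
pH = pKa + log(n_OCl-/n_HOCl) = 7.51 + log(0.371/0.41) = 7.51 + (-0.043)

pH = 7.47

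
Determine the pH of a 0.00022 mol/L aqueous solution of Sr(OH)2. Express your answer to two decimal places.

pH = 10.64

Sr(OH)2 is a strong base (each formula unit releases 2 OH-); [OH-] = 0.00044 M.
pOH = -log(0.00044) = 3.36
pH = 14.00 - 3.36 = 10.64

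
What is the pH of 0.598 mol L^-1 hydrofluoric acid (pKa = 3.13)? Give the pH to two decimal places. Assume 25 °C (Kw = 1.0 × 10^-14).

pH = 1.68

HF ⇌ F- + H+
Ka = 10^(−3.13) = 7.41 × 10^-4
Let x = [H+] at equilibrium. Ka = x²/(0.598 − x).
Neglecting x in the denominator: x = √(7.41 × 10^-4 × 0.598) = 2.11 × 10^-2 M
pH = −log[H+] = −log(2.11 × 10^-2) = 1.68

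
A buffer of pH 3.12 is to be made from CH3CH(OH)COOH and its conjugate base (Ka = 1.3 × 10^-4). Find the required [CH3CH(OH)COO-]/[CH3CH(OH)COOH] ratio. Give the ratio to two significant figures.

ratio = 0.17

pKa = -log(1.3 × 10^-4) = 3.886
pH = pKa + log(r) ⇒ log(r) = 3.12 − 3.886 = -0.766
r = [CH3CH(OH)COO-]/[CH3CH(OH)COOH] = 10^(-0.766) = 0.171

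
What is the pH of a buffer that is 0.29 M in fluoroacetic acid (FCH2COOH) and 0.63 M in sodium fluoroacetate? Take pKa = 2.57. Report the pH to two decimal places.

pH = 2.91

pH = pKa + log([A⁻]/[HA]) = 2.57 + log(0.63/0.29)
pH = 2.57 + (+0.337) = 2.91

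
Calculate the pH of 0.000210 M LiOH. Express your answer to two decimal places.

pH = 10.32

LiOH is a strong base; [OH-] = 0.00021 M.
pOH = -log(0.00021) = 3.68
pH = 14.00 - 3.68 = 10.32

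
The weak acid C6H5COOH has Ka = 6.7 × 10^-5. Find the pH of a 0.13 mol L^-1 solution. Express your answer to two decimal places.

pH = 2.53

C6H5COOH ⇌ C6H5COO- + H+
Let x = [H+] at equilibrium. Ka = x²/(0.13 − x).
Assume x ≪ 0.13: x ≈ √(6.7 × 10^-5 × 0.13) = 2.95 × 10^-3 M
Check: 2.3% ionized — well under 5%, approximation valid.
pH = −log[H+] = −log(2.95 × 10^-3) = 2.53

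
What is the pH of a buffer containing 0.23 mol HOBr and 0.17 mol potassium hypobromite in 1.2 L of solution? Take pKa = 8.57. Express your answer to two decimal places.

pH = 8.44

Henderson–Hasselbalch: pH = pKa + log([OBr-]/[HOBr]) = 8.57 + log(0.17/0.23)
pH = 8.57 + (-0.131) = 8.44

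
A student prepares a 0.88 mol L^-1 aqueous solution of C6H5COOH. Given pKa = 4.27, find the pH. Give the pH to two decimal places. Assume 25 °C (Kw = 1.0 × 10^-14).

pH = 2.16

C6H5COOH ⇌ C6H5COO- + H+
Ka = 10^(−4.27) = 5.37 × 10^-5
Let x = [H+] at equilibrium. Ka = x²/(0.88 − x).
Since Ka ≪ C₀, x ≈ √(Ka·C₀) = 6.87 × 10^-3 M.
Check: 0.78% ionized — well under 5%, approximation valid.
pH = −log(6.87 × 10^-3) = 2.16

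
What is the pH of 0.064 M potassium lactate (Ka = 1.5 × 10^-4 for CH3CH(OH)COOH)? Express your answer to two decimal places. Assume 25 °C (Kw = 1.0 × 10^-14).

pH = 8.32

CH3CH(OH)COO- is the conjugate base of the weak acid CH3CH(OH)COOH.
Kb = Kw/Ka = 1.0×10^-14 / 1.5 × 10^-4 = 6.67 × 10^-11
Kb = [OH-]²/(0.064 − [OH-]) = 6.67 × 10^-11
Assume [OH-] ≪ 0.064: [OH-] ≈ √(6.67 × 10^-11 × 0.064) = 2.07 × 10^-6 M
Check: 0.0032% ionized — well under 5%, approximation valid.
pOH = −log(2.07 × 10^-6) = 5.68; pH = 14.00 − 5.68 = 8.32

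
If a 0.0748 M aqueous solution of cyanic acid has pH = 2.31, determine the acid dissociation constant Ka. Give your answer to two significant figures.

Ka = 3.4 × 10^-4

[H+] = 10^(-2.31) = 4.90 × 10^-3 M
At equilibrium [HA] = 0.0748 − 4.90 × 10^-3 = 6.99 × 10^-2 M
Ka = [H+][A-]/[HA] = (4.90 × 10^-3)² / 6.99 × 10^-2 = 3.4 × 10^-4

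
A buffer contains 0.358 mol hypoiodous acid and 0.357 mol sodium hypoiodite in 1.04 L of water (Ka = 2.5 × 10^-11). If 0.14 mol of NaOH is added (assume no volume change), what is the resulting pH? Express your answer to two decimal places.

After neutralization: n(HOI) = 0.218 mol, n(OI-) = 0.497 mol.
pKa = −log(2.5 × 10^-11) = 10.602
pH = pKa + log(n_OI-/n_HOI) = 10.602 + log(0.497/0.218) = 10.602 + (+0.358)

pH = 10.96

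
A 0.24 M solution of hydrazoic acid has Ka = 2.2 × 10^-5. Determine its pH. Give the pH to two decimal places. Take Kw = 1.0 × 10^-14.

HN3 ⇌ N3- + H+
Ka = [H+]²/(0.24 − [H+]) = 2.2 × 10^-5
Neglecting [H+] in the denominator: [H+] = √(2.2 × 10^-5 × 0.24) = 2.30 × 10^-3 M
([H+]/C₀ = 0.96% < 5%, so the approximation holds.)
pH = −log(2.30 × 10^-3) = 2.64

pH = 2.64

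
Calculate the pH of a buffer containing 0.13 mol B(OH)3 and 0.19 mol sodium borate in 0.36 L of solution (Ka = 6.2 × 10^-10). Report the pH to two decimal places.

pH = 9.37

pKa = −log(6.2 × 10^-10) = 9.208
pH = pKa + log([A⁻]/[HA]) = 9.208 + log(0.19/0.13)
pH = 9.208 + (+0.165) = 9.37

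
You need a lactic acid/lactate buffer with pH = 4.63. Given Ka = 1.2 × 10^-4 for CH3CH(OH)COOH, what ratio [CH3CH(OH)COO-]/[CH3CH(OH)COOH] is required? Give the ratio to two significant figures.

pKa = -log(1.2 × 10^-4) = 3.921
pH = pKa + log(r) ⇒ log(r) = 4.63 − 3.921 = +0.709
r = [CH3CH(OH)COO-]/[CH3CH(OH)COOH] = 10^(+0.709) = 5.12

ratio = 5.1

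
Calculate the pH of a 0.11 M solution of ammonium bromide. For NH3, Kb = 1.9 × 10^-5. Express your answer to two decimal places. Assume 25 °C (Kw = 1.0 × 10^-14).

NH4+ is the conjugate acid of the weak base NH3.
Ka = Kw/Kb = 1.0×10^-14 / 1.9 × 10^-5 = 5.26 × 10^-10
Let x = [H+] at equilibrium. Ka = x²/(0.11 − x).
Assume x ≪ 0.11: x ≈ √(5.26 × 10^-10 × 0.11) = 7.61 × 10^-6 M
Check: 0.0069% ionized — well under 5%, approximation valid.
pH = −log(7.61 × 10^-6) = 5.12

pH = 5.12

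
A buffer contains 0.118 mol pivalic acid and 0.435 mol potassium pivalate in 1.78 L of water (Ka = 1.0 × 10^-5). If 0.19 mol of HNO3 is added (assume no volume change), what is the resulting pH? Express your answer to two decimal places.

Added H+ converts (CH3)3CCOO- to (CH3)3CCOOH: (CH3)3CCOOH → 0.308 mol, (CH3)3CCOO- → 0.245 mol.
pKa = −log(1.0 × 10^-5) = 5.000
pH = pKa + log([A⁻]/[HA]) = 5.000 + log(0.245/0.308) = 5.000 -0.099

pH = 4.90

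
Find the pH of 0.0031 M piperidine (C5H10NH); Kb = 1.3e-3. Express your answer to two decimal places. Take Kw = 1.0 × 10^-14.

pH = 11.16

C5H10NH + H2O ⇌ C5H10NH2+ + OH-
From the ICE table, Kb = [OH-]²/(0.0031 − [OH-]) = 1.3 × 10^-3.
The 5% rule fails; solving [OH-]² + Kb·[OH-] − Kb·C₀ = 0 exactly:
[OH-] = [−0.0013 + √(0.0013² + 1.61e-05)]/2 = 1.46 × 10^-3 M
pOH = −log(1.46 × 10^-3) = 2.84; pH = 14.00 − 2.84 = 11.16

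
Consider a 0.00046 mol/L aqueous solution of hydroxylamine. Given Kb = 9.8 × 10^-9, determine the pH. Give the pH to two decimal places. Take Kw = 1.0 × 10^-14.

pH = 8.33

NH2OH + H2O ⇌ NH3OH+ + OH-
From the ICE table, Kb = [OH-]²/(0.00046 − [OH-]) = 9.8 × 10^-9.
Assume [OH-] ≪ 0.00046: [OH-] ≈ √(9.8 × 10^-9 × 0.00046) = 2.12 × 10^-6 M
([OH-]/C₀ = 0.46% < 5%, so the approximation holds.)
pOH = 5.67, so pH = 14.00 − pOH = 8.33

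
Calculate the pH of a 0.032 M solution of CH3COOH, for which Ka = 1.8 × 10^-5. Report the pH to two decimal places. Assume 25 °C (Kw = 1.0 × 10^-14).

pH = 3.12

CH3COOH ⇌ CH3COO- + H+
Ka = [H+]²/(0.032 − [H+]) = 1.8 × 10^-5
Neglecting [H+] in the denominator: [H+] = √(1.8 × 10^-5 × 0.032) = 7.59 × 10^-4 M
pH = −log[H+] = −log(7.59 × 10^-4) = 3.12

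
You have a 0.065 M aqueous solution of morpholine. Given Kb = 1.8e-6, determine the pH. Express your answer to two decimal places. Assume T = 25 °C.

pH = 10.53

C4H8ONH + H2O ⇌ C4H8ONH2+ + OH-
From the ICE table, Kb = [OH-]²/(0.065 − [OH-]) = 1.8 × 10^-6.
Assume [OH-] ≪ 0.065: [OH-] ≈ √(1.8 × 10^-6 × 0.065) = 3.42 × 10^-4 M
([OH-]/C₀ = 0.53% < 5%, so the approximation holds.)
pOH = −log(3.42 × 10^-4) = 3.47; pH = 14.00 − 3.47 = 10.53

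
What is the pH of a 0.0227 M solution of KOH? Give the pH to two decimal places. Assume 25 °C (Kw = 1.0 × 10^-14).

pH = 12.36

KOH is a strong base; [OH-] = 0.0227 M.
pOH = -log(0.0227) = 1.64
pH = 14.00 - 1.64 = 12.36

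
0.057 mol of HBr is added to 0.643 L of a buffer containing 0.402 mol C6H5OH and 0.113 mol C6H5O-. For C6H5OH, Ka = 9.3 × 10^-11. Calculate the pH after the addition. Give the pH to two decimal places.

Added H+ converts C6H5O- to C6H5OH: C6H5OH → 0.459 mol, C6H5O- → 0.056 mol.
pKa = −log(9.3 × 10^-11) = 10.032
pH = pKa + log([A⁻]/[HA]) = 10.032 + log(0.056/0.459) = 10.032 -0.914

pH = 9.12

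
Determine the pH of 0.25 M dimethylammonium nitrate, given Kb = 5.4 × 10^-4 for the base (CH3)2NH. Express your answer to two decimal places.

(CH3)2NH2+ is the conjugate acid of the weak base (CH3)2NH.
Ka = Kw/Kb = 1.0×10^-14 / 5.4 × 10^-4 = 1.85 × 10^-11
Ka = x²/(0.25 − x) = 1.85 × 10^-11
Assume x ≪ 0.25: x ≈ √(1.85 × 10^-11 × 0.25) = 2.15 × 10^-6 M
(x/C₀ = 0.00086% < 5%, so the approximation holds.)
pH = −log(2.15 × 10^-6) = 5.67

pH = 5.67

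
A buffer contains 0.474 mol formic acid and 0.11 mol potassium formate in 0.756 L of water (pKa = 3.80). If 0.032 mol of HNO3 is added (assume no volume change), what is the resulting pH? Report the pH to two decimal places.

pH = 2.99

After neutralization: n(HCOOH) = 0.506 mol, n(HCOO-) = 0.078 mol.
pH = pKa + log(n_HCOO-/n_HCOOH) = 3.80 + log(0.078/0.506) = 3.80 + (-0.812)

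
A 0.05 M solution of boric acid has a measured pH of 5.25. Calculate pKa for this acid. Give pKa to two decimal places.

[H+] = 10^(-5.25) = 5.62 × 10^-6 M
At equilibrium [HA] = 0.05 − 5.62 × 10^-6 = 5.00 × 10^-2 M
Ka = [H+][A-]/[HA] = (5.62 × 10^-6)² / 5.00 × 10^-2 = 6.32 × 10^-10
pKa = -log(6.32 × 10^-10) = 9.20

pKa = 9.20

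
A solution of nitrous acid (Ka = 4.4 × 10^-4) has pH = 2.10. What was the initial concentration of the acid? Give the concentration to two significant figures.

C₀ = 1.5 × 10^-1 M

[H+] = 10^(-2.10) = 7.94 × 10^-3 M = x
Ka = x²/(C₀ − x) ⇒ C₀ = x + x²/Ka
C₀ = 7.94 × 10^-3 + (7.94 × 10^-3)²/(4.4 × 10^-4) = 1.51 × 10^-1 M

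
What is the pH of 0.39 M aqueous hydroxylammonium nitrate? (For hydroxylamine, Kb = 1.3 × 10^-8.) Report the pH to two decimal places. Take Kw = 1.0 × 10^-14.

NH3OH+ is the conjugate acid of the weak base NH2OH.
Ka = Kw/Kb = 1.0×10^-14 / 1.3 × 10^-8 = 7.69 × 10^-7
Ka = x²/(0.39 − x) = 7.69 × 10^-7
Since Ka ≪ C₀, x ≈ √(Ka·C₀) = 5.48 × 10^-4 M.
Check: 0.14% ionized — well under 5%, approximation valid.
pH = −log[H+] = −log(5.48 × 10^-4) = 3.26

pH = 3.26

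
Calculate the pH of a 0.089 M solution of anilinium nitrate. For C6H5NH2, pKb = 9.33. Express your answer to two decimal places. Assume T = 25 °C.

C6H5NH3+ is the conjugate acid of the weak base C6H5NH2.
Kb = 10^(−9.33) = 4.68 × 10^-10
Ka = Kw/Kb = 1.0×10^-14 / 4.68 × 10^-10 = 2.14 × 10^-5
Ka = [H+]²/(0.089 − [H+]) = 2.14 × 10^-5
Neglecting [H+] in the denominator: [H+] = √(2.14 × 10^-5 × 0.089) = 1.38 × 10^-3 M
([H+]/C₀ = 1.6% < 5%, so the approximation holds.)
pH = −log[H+] = −log(1.38 × 10^-3) = 2.86

pH = 2.86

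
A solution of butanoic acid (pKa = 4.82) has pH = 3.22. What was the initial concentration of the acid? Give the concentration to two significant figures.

C₀ = 2.5 × 10^-2 M

[H+] = 10^(-3.22) = 6.03 × 10^-4 M = x
Ka = 10^(−4.82) = 1.51 × 10^-5
Ka = x²/(C₀ − x) ⇒ C₀ = x + x²/Ka
C₀ = 6.03 × 10^-4 + (6.03 × 10^-4)²/(1.51 × 10^-5) = 2.47 × 10^-2 M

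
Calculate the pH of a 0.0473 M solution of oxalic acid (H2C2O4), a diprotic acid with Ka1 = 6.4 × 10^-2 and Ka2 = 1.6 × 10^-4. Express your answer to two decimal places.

Ka1 ≫ Ka2, so treat the first dissociation as the only significant source of H+.
Ka1 = x²/(0.0473 − x) = 6.4 × 10^-2
Solving the quadratic: x = (−Ka1 + √(Ka1² + 4·Ka1·C₀))/2 = 3.16 × 10^-2 M
pH = −log(3.16 × 10^-2) = 1.50

pH = 1.50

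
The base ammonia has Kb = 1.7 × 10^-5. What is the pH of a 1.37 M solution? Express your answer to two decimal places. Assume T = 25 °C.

NH3 + H2O ⇌ NH4+ + OH-
From the ICE table, Kb = [OH-]²/(1.37 − [OH-]) = 1.7 × 10^-5.
Neglecting [OH-] in the denominator: [OH-] = √(1.7 × 10^-5 × 1.37) = 4.83 × 10^-3 M
Check: 0.35% ionized — well under 5%, approximation valid.
pOH = −log(4.83 × 10^-3) = 2.32; pH = 14.00 − 2.32 = 11.68

pH = 11.68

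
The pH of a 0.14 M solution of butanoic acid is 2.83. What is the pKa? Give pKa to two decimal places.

pKa = 4.80

[H+] = 10^(-2.83) = 1.48 × 10^-3 M
At equilibrium [HA] = 0.14 − 1.48 × 10^-3 = 1.39 × 10^-1 M
Ka = [H+][A-]/[HA] = (1.48 × 10^-3)² / 1.39 × 10^-1 = 1.58 × 10^-5
pKa = -log(1.58 × 10^-5) = 4.80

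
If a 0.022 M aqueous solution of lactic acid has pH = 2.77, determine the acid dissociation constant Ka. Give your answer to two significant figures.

[H+] = 10^(-2.77) = 1.70 × 10^-3 M
At equilibrium [HA] = 0.022 − 1.70 × 10^-3 = 2.03 × 10^-2 M
Ka = [H+][A-]/[HA] = (1.70 × 10^-3)² / 2.03 × 10^-2 = 1.4 × 10^-4

Ka = 1.4 × 10^-4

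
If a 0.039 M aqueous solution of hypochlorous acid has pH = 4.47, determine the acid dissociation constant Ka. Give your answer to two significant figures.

[H+] = 10^(-4.47) = 3.39 × 10^-5 M
At equilibrium [HA] = 0.039 − 3.39 × 10^-5 = 3.90 × 10^-2 M
Ka = [H+][A-]/[HA] = (3.39 × 10^-5)² / 3.90 × 10^-2 = 2.9 × 10^-8

Ka = 2.9 × 10^-8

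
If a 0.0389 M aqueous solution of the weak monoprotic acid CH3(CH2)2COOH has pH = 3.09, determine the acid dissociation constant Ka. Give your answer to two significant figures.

Ka = 1.7 × 10^-5

[H+] = 10^(-3.09) = 8.13 × 10^-4 M
At equilibrium [HA] = 0.0389 − 8.13 × 10^-4 = 3.81 × 10^-2 M
Ka = [H+][A-]/[HA] = (8.13 × 10^-4)² / 3.81 × 10^-2 = 1.7 × 10^-5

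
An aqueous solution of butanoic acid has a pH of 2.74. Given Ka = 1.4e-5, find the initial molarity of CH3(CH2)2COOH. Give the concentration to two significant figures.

C₀ = 2.4 × 10^-1 M

[H+] = 10^(-2.74) = 1.82 × 10^-3 M = x
Ka = x²/(C₀ − x) ⇒ C₀ = x + x²/Ka
C₀ = 1.82 × 10^-3 + (1.82 × 10^-3)²/(1.4 × 10^-5) = 2.38 × 10^-1 M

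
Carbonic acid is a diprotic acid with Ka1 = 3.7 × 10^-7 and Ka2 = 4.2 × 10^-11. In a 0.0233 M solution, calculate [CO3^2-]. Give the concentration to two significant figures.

First ionization gives [H+] ≈ [HCO3-] = 9.28 × 10^-5 M.
Second step: Ka2 = [H+][CO3^2-]/[HCO3-] ≈ [CO3^2-] (since [H+] ≈ [HCO3-]).
So [CO3^2-] ≈ Ka2.

4.2 × 10^-11 M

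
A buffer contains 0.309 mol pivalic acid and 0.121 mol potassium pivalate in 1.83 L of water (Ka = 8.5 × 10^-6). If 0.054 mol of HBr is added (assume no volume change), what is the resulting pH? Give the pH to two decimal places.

Added H+ converts (CH3)3CCOO- to (CH3)3CCOOH: (CH3)3CCOOH → 0.363 mol, (CH3)3CCOO- → 0.067 mol.
pKa = −log(8.5 × 10^-6) = 5.071
pH = pKa + log(n_(CH3)3CCOO-/n_(CH3)3CCOOH) = 5.071 + log(0.067/0.363) = 5.071 + (-0.734)

pH = 4.34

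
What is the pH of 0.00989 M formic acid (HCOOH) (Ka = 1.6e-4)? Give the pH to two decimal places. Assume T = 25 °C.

HCOOH ⇌ HCOO- + H+
Ka = x²/(0.00989 − x) = 1.6 × 10^-4
Here C₀/Ka ≈ 61.8, so the small-x approximation fails. Use the quadratic:
x = [−0.00016 + √(0.00016² + 6.33e-06)]/2 = 1.18 × 10^-3 M
pH = −log(1.18 × 10^-3) = 2.93

pH = 2.93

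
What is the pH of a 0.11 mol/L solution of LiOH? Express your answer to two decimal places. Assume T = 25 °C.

LiOH is a strong base; [OH-] = 0.11 M.
pOH = -log(0.11) = 0.96
pH = 14.00 - 0.96 = 13.04

pH = 13.04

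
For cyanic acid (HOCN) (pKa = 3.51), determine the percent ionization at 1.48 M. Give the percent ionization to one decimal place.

HOCN ⇌ OCN- + H+; let x = [H+] at equilibrium.
Ka = 10^(−3.51) = 3.09 × 10^-4
x ≈ √(Ka·C₀) = √(3.09 × 10^-4 × 1.48) = 2.14 × 10^-2 M
% ionization = x/C₀ × 100% = 2.14 × 10^-2/1.48 × 100% = 1.4%

1.4%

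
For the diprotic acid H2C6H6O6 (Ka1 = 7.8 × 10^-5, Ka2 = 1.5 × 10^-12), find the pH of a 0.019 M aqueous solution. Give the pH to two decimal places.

Ka1 ≫ Ka2, so treat the first dissociation as the only significant source of H+.
Ka1 = x²/(0.019 − x) = 7.8 × 10^-5
Solving the quadratic: x = (−Ka1 + √(Ka1² + 4·Ka1·C₀))/2 = 1.18 × 10^-3 M
pH = −log(1.18 × 10^-3) = 2.93

pH = 2.93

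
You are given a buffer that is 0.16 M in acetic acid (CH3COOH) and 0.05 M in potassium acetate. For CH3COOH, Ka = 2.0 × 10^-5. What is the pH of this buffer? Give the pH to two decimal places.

pH = 4.19

pKa = −log(2.0 × 10^-5) = 4.699
pH = pKa + log([A⁻]/[HA]) = 4.699 + log(0.05/0.16)
pH = 4.699 + (-0.505) = 4.19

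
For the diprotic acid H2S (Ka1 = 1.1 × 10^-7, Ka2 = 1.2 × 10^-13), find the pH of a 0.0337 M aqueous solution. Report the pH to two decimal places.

Since Ka1 ≫ Ka2, the first ionization dominates [H+].
Ka1 = x²/(0.0337 − x) = 1.1 × 10^-7
x ≈ √(1.1 × 10^-7 × 0.0337) = 6.09 × 10^-5 M
pH = −log(6.09 × 10^-5) = 4.22

pH = 4.22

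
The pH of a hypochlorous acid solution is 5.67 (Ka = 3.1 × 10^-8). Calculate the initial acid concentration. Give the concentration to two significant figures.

C₀ = 1.5 × 10^-4 M

[H+] = 10^(-5.67) = 2.14 × 10^-6 M = x
Ka = x²/(C₀ − x) ⇒ C₀ = x + x²/Ka
C₀ = 2.14 × 10^-6 + (2.14 × 10^-6)²/(3.1 × 10^-8) = 1.50 × 10^-4 M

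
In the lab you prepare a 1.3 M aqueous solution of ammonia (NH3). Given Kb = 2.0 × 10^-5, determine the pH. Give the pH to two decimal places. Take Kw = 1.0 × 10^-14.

pH = 11.71

NH3 + H2O ⇌ NH4+ + OH-
From the ICE table, Kb = [OH-]²/(1.3 − [OH-]) = 2.0 × 10^-5.
Since Kb ≪ C₀, [OH-] ≈ √(Kb·C₀) = 5.10 × 10^-3 M.
pOH = −log(5.10 × 10^-3) = 2.29; pH = 14.00 − 2.29 = 11.71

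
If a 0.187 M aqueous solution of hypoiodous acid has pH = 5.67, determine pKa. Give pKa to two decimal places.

[H+] = 10^(-5.67) = 2.14 × 10^-6 M
At equilibrium [HA] = 0.187 − 2.14 × 10^-6 = 1.87 × 10^-1 M
Ka = [H+][A-]/[HA] = (2.14 × 10^-6)² / 1.87 × 10^-1 = 2.45 × 10^-11
pKa = -log(2.45 × 10^-11) = 10.61

pKa = 10.61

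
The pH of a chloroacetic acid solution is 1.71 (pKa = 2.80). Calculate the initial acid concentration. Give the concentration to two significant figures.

C₀ = 2.6 × 10^-1 M

[H+] = 10^(-1.71) = 1.95 × 10^-2 M = x
Ka = 10^(−2.80) = 1.58 × 10^-3
Ka = x²/(C₀ − x) ⇒ C₀ = x + x²/Ka
C₀ = 1.95 × 10^-2 + (1.95 × 10^-2)²/(1.58 × 10^-3) = 2.60 × 10^-1 M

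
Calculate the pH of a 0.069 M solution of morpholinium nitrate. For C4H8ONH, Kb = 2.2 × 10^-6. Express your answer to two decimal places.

C4H8ONH2+ is the conjugate acid of the weak base C4H8ONH.
Ka = Kw/Kb = 1.0×10^-14 / 2.2 × 10^-6 = 4.55 × 10^-9
Let x = [H+] at equilibrium. Ka = x²/(0.069 − x).
Since Ka ≪ C₀, x ≈ √(Ka·C₀) = 1.77 × 10^-5 M.
pH = −log(1.77 × 10^-5) = 4.75

pH = 4.75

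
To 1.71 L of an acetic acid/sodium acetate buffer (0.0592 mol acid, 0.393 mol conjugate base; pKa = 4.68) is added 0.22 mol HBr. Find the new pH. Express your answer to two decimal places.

pH = 4.47

Added H+ converts CH3COO- to CH3COOH: CH3COOH → 0.279 mol, CH3COO- → 0.173 mol.
pH = pKa + log(n_CH3COO-/n_CH3COOH) = 4.68 + log(0.173/0.279) = 4.68 + (-0.208)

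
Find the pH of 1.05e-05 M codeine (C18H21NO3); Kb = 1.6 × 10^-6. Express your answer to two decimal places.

pH = 8.53

C18H21NO3 + H2O ⇌ C18H22NO3+ + OH-
Kb = x²/(1.05e-05 − x) = 1.6 × 10^-6
Here C₀/Kb ≈ 6.56, so the small-x approximation fails. Use the quadratic:
x = [−1.6e-06 + √(1.6e-06² + 6.72e-11)]/2 = 3.38 × 10^-6 M
pOH = −log(3.38 × 10^-6) = 5.47; pH = 14.00 − 5.47 = 8.53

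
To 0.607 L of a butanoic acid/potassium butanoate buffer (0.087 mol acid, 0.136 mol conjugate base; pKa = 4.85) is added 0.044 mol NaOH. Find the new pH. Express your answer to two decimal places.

pH = 5.47

OH- converts CH3(CH2)2COOH to CH3(CH2)2COO-: CH3(CH2)2COOH → 0.043 mol, CH3(CH2)2COO- → 0.18 mol.
Henderson–Hasselbalch with mole ratio 0.18/0.043: pH = 4.85 + (+0.622)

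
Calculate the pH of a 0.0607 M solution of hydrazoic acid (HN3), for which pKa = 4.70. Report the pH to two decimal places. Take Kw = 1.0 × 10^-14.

pH = 2.96

HN3 ⇌ N3- + H+
Ka = 10^(−4.70) = 2.00 × 10^-5
From the ICE table, Ka = x²/(0.0607 − x) = 2.00 × 10^-5.
Since Ka ≪ C₀, x ≈ √(Ka·C₀) = 1.10 × 10^-3 M.
(x/C₀ = 1.8% < 5%, so the approximation holds.)
pH = −log[H+] = −log(1.10 × 10^-3) = 2.96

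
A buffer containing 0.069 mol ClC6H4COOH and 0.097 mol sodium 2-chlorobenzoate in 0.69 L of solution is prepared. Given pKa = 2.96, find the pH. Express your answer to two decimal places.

pH = 3.11

Henderson–Hasselbalch: pH = pKa + log([ClC6H4COO-]/[ClC6H4COOH]) = 2.96 + log(0.097/0.069)
pH = 2.96 + (+0.148) = 3.11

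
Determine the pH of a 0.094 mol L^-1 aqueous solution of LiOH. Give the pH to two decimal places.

LiOH is a strong base; [OH-] = 0.094 M.
pOH = -log(0.094) = 1.03
pH = 14.00 - 1.03 = 12.97

pH = 12.97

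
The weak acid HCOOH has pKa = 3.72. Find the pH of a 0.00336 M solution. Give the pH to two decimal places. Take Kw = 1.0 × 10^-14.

HCOOH ⇌ HCOO- + H+
Ka = 10^(−3.72) = 1.91 × 10^-4
From the ICE table, Ka = x²/(0.00336 − x) = 1.91 × 10^-4.
The 5% rule fails; solving x² + Ka·x − Ka·C₀ = 0 exactly:
x = (−Ka + √(Ka² + 4·Ka·C₀))/2 = 7.11 × 10^-4 M
pH = −log(7.11 × 10^-4) = 3.15

pH = 3.15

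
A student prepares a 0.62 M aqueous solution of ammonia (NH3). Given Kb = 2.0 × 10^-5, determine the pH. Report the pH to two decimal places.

NH3 + H2O ⇌ NH4+ + OH-
From the ICE table, Kb = [OH-]²/(0.62 − [OH-]) = 2.0 × 10^-5.
Since Kb ≪ C₀, [OH-] ≈ √(Kb·C₀) = 3.52 × 10^-3 M.
Check: 0.57% ionized — well under 5%, approximation valid.
pOH = 2.45, so pH = 14.00 − pOH = 11.55

pH = 11.55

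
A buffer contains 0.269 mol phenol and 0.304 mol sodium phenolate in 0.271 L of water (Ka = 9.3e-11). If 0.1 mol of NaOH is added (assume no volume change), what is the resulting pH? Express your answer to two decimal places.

After neutralization: n(C6H5OH) = 0.169 mol, n(C6H5O-) = 0.404 mol.
pKa = −log(9.3 × 10^-11) = 10.032
pH = pKa + log(n_C6H5O-/n_C6H5OH) = 10.032 + log(0.404/0.169) = 10.032 + (+0.378)

pH = 10.41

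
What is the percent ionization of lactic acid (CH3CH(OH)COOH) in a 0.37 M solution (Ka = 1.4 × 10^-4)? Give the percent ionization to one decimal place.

CH3CH(OH)COOH ⇌ CH3CH(OH)COO- + H+; let x = [H+] at equilibrium.
x ≈ √(Ka·C₀) = √(1.4 × 10^-4 × 0.37) = 7.20 × 10^-3 M
% ionization = x/C₀ × 100% = 7.20 × 10^-3/0.37 × 100% = 1.9%

1.9%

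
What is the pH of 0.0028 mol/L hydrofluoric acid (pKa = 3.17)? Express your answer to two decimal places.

HF ⇌ F- + H+
Ka = 10^(−3.17) = 6.76 × 10^-4
Ka = [H+]²/(0.0028 − [H+]) = 6.76 × 10^-4
The 5% rule fails; solving [H+]² + Ka·[H+] − Ka·C₀ = 0 exactly:
[H+] = (−Ka + √(Ka² + 4·Ka·C₀))/2 = 1.08 × 10^-3 M
pH = −log[H+] = −log(1.08 × 10^-3) = 2.97

pH = 2.97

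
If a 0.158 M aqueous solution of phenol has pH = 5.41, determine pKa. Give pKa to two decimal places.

pKa = 10.02

[H+] = 10^(-5.41) = 3.89 × 10^-6 M
At equilibrium [HA] = 0.158 − 3.89 × 10^-6 = 1.58 × 10^-1 M
Ka = [H+][A-]/[HA] = (3.89 × 10^-6)² / 1.58 × 10^-1 = 9.58 × 10^-11
pKa = -log(9.58 × 10^-11) = 10.02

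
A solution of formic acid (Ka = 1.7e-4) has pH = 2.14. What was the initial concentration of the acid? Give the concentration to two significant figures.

C₀ = 3.2 × 10^-1 M

[H+] = 10^(-2.14) = 7.24 × 10^-3 M = x
Ka = x²/(C₀ − x) ⇒ C₀ = x + x²/Ka
C₀ = 7.24 × 10^-3 + (7.24 × 10^-3)²/(1.7 × 10^-4) = 3.16 × 10^-1 M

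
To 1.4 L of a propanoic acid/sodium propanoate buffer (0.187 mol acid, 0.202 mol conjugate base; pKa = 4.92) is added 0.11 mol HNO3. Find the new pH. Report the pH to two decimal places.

After neutralization: n(CH3CH2COOH) = 0.297 mol, n(CH3CH2COO-) = 0.092 mol.
pH = pKa + log(n_CH3CH2COO-/n_CH3CH2COOH) = 4.92 + log(0.092/0.297) = 4.92 + (-0.509)

pH = 4.41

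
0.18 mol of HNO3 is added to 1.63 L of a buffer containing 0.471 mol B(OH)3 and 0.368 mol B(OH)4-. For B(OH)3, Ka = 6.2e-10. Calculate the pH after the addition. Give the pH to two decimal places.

pH = 8.67

Added H+ converts B(OH)4- to B(OH)3: B(OH)3 → 0.651 mol, B(OH)4- → 0.188 mol.
pKa = −log(6.2 × 10^-10) = 9.208
pH = pKa + log([A⁻]/[HA]) = 9.208 + log(0.188/0.651) = 9.208 -0.539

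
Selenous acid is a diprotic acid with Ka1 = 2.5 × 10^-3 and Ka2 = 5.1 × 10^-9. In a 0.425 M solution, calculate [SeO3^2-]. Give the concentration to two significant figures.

First ionization gives [H+] ≈ [HSeO3-] = 3.14 × 10^-2 M.
Second step: Ka2 = [H+][SeO3^2-]/[HSeO3-] ≈ [SeO3^2-] (since [H+] ≈ [HSeO3-]).
So [SeO3^2-] ≈ Ka2.

5.1 × 10^-9 M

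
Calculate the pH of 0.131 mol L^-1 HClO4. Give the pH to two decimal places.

pH = 0.88

HClO4 is a strong acid and dissociates completely, so [H+] = 0.131 M.
pH = -log(0.131) = 0.88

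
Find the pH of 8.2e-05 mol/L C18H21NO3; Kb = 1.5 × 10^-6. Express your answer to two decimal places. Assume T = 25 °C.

pH = 9.02

C18H21NO3 + H2O ⇌ C18H22NO3+ + OH-
From the ICE table, Kb = x²/(8.2e-05 − x) = 1.5 × 10^-6.
Here C₀/Kb ≈ 54.7, so the small-x approximation fails. Use the quadratic:
x = [−1.5e-06 + √(1.5e-06² + 4.92e-10)]/2 = 1.04 × 10^-5 M
pOH = −log(1.04 × 10^-5) = 4.98; pH = 14.00 − 4.98 = 9.02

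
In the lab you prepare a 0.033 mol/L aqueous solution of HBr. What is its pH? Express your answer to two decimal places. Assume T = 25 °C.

pH = 1.48

HBr is a strong acid and dissociates completely, so [H+] = 0.033 M.
pH = -log(0.033) = 1.48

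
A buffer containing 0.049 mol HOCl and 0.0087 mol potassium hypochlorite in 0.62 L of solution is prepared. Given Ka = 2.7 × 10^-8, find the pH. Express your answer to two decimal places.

pKa = −log(2.7 × 10^-8) = 7.569
Using pH = pKa + log([base]/[acid]) with [base]/[acid] = 0.0087/0.049:
pH = 7.569 + (-0.751) = 6.82

pH = 6.82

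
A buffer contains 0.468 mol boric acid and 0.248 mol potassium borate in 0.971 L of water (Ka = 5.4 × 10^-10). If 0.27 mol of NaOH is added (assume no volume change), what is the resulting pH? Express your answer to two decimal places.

OH- converts B(OH)3 to B(OH)4-: B(OH)3 → 0.198 mol, B(OH)4- → 0.518 mol.
pKa = −log(5.4 × 10^-10) = 9.268
Henderson–Hasselbalch with mole ratio 0.518/0.198: pH = 9.268 + (+0.418)

pH = 9.69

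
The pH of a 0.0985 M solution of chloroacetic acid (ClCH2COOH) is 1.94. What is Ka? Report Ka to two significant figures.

Ka = 1.5 × 10^-3

[H+] = 10^(-1.94) = 1.15 × 10^-2 M
At equilibrium [HA] = 0.0985 − 1.15 × 10^-2 = 8.70 × 10^-2 M
Ka = [H+][A-]/[HA] = (1.15 × 10^-2)² / 8.70 × 10^-2 = 1.5 × 10^-3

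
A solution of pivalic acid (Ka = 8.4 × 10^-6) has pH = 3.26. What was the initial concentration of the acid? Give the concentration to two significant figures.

[H+] = 10^(-3.26) = 5.50 × 10^-4 M = x
Ka = x²/(C₀ − x) ⇒ C₀ = x + x²/Ka
C₀ = 5.50 × 10^-4 + (5.50 × 10^-4)²/(8.4 × 10^-6) = 3.66 × 10^-2 M

C₀ = 3.7 × 10^-2 M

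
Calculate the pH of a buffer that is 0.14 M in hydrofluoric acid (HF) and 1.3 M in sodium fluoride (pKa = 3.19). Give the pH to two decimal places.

Henderson–Hasselbalch: pH = pKa + log([F-]/[HF]) = 3.19 + log(1.3/0.14)
pH = 3.19 + (+0.968) = 4.16

pH = 4.16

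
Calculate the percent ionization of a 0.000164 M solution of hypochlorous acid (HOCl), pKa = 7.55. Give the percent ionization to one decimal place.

1.3%

HOCl ⇌ OCl- + H+; let x = [H+] at equilibrium.
Ka = 10^(−7.55) = 2.82 × 10^-8
x ≈ √(Ka·C₀) = √(2.82 × 10^-8 × 0.000164) = 2.15 × 10^-6 M
% ionization = x/C₀ × 100% = 2.15 × 10^-6/0.000164 × 100% = 1.3%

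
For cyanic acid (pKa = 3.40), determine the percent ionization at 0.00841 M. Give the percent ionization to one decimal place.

19.5%

HOCN ⇌ OCN- + H+; let x = [H+] at equilibrium.
Ka = 10^(−3.40) = 3.98 × 10^-4
Ka = x²/(C₀ − x); solving the quadratic gives x = 1.64 × 10^-3 M.
Fraction ionized = 1.64 × 10^-3 / 0.00841 = 0.1950 → 19.5%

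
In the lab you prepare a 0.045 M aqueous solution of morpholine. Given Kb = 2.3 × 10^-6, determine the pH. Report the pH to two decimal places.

pH = 10.51

C4H8ONH + H2O ⇌ C4H8ONH2+ + OH-
From the ICE table, Kb = x²/(0.045 − x) = 2.3 × 10^-6.
Since Kb ≪ C₀, x ≈ √(Kb·C₀) = 3.22 × 10^-4 M.
Check: 0.71% ionized — well under 5%, approximation valid.
pOH = −log(3.22 × 10^-4) = 3.49; pH = 14.00 − 3.49 = 10.51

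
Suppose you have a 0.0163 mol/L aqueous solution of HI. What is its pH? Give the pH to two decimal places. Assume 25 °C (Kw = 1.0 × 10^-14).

HI is a strong acid and dissociates completely, so [H+] = 0.0163 M.
pH = -log(0.0163) = 1.79

pH = 1.79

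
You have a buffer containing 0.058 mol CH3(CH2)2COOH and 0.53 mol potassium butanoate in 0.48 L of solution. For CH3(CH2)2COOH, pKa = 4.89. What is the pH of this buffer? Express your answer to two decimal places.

pH = 5.85

Henderson–Hasselbalch: pH = pKa + log([CH3(CH2)2COO-]/[CH3(CH2)2COOH]) = 4.89 + log(0.53/0.058)
pH = 4.89 + (+0.961) = 5.85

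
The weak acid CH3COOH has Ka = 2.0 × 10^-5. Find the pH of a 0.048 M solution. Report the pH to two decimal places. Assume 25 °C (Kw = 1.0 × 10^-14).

CH3COOH ⇌ CH3COO- + H+
Ka = [H+]²/(0.048 − [H+]) = 2.0 × 10^-5
Neglecting [H+] in the denominator: [H+] = √(2.0 × 10^-5 × 0.048) = 9.80 × 10^-4 M
([H+]/C₀ = 2% < 5%, so the approximation holds.)
pH = −log[H+] = −log(9.80 × 10^-4) = 3.01

pH = 3.01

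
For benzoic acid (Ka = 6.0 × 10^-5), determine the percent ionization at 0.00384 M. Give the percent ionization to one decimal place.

11.7%

C6H5COOH ⇌ C6H5COO- + H+; let x = [H+] at equilibrium.
Ka = x²/(C₀ − x); solving the quadratic gives x = 4.51 × 10^-4 M.
Fraction ionized = 4.51 × 10^-4 / 0.00384 = 0.1174 → 11.7%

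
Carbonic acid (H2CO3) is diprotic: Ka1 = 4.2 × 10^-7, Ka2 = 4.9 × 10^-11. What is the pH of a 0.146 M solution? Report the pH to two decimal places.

pH = 3.61

Ka1 ≫ Ka2, so treat the first dissociation as the only significant source of H+.
Ka1 = x²/(0.146 − x) = 4.2 × 10^-7
x ≈ √(4.2 × 10^-7 × 0.146) = 2.48 × 10^-4 M
pH = −log(2.48 × 10^-4) = 3.61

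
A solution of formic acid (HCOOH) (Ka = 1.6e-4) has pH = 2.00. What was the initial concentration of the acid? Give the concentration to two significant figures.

[H+] = 10^(-2.00) = 1.00 × 10^-2 M = x
Ka = x²/(C₀ − x) ⇒ C₀ = x + x²/Ka
C₀ = 1.00 × 10^-2 + (1.00 × 10^-2)²/(1.6 × 10^-4) = 6.35 × 10^-1 M

C₀ = 6.4 × 10^-1 M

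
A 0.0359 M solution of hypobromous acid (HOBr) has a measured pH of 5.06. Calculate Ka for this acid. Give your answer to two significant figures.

[H+] = 10^(-5.06) = 8.71 × 10^-6 M
At equilibrium [HA] = 0.0359 − 8.71 × 10^-6 = 3.59 × 10^-2 M
Ka = [H+][A-]/[HA] = (8.71 × 10^-6)² / 3.59 × 10^-2 = 2.1 × 10^-9

Ka = 2.1 × 10^-9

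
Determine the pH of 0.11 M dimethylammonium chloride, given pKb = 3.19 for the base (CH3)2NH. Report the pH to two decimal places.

pH = 5.88

(CH3)2NH2+ is the conjugate acid of the weak base (CH3)2NH.
Kb = 10^(−3.19) = 6.46 × 10^-4
Ka = Kw/Kb = 1.0×10^-14 / 6.46 × 10^-4 = 1.55 × 10^-11
Ka = x²/(0.11 − x) = 1.55 × 10^-11
Neglecting x in the denominator: x = √(1.55 × 10^-11 × 0.11) = 1.31 × 10^-6 M
pH = −log(1.31 × 10^-6) = 5.88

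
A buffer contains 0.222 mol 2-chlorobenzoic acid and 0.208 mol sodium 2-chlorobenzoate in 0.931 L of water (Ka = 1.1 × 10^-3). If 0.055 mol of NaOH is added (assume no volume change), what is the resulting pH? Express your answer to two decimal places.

pH = 3.16

OH- converts ClC6H4COOH to ClC6H4COO-: ClC6H4COOH → 0.167 mol, ClC6H4COO- → 0.263 mol.
pKa = −log(1.1 × 10^-3) = 2.959
pH = pKa + log([A⁻]/[HA]) = 2.959 + log(0.263/0.167) = 2.959 +0.197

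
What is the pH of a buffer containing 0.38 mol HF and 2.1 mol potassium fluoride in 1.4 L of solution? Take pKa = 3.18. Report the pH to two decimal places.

Using pH = pKa + log([base]/[acid]) with [base]/[acid] = 2.1/0.38:
pH = 3.18 + (+0.742) = 3.92

pH = 3.92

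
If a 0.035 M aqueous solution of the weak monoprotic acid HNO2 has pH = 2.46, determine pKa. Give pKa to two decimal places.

pKa = 3.42

[H+] = 10^(-2.46) = 3.47 × 10^-3 M
At equilibrium [HA] = 0.035 − 3.47 × 10^-3 = 3.15 × 10^-2 M
Ka = [H+][A-]/[HA] = (3.47 × 10^-3)² / 3.15 × 10^-2 = 3.82 × 10^-4
pKa = -log(3.82 × 10^-4) = 3.42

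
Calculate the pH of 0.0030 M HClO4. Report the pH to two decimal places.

pH = 2.52

HClO4 is a strong acid and dissociates completely, so [H+] = 0.0030 M.
pH = -log(0.003) = 2.52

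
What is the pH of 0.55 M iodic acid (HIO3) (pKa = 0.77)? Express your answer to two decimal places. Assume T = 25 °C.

pH = 0.63

HIO3 ⇌ IO3- + H+
Ka = 10^(−0.77) = 1.70 × 10^-1
From the ICE table, Ka = [H+]²/(0.55 − [H+]) = 1.70 × 10^-1.
The 5% rule fails; solving [H+]² + Ka·[H+] − Ka·C₀ = 0 exactly:
[H+] = (−Ka + √(Ka² + 4·Ka·C₀))/2 = 2.32 × 10^-1 M
pH = −log[H+] = −log(2.32 × 10^-1) = 0.63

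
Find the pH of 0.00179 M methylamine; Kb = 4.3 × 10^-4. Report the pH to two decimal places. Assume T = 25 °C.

pH = 10.84

CH3NH2 + H2O ⇌ CH3NH3+ + OH-
Kb = x²/(0.00179 − x) = 4.3 × 10^-4
The 5% rule fails; solving x² + Kb·x − Kb·C₀ = 0 exactly:
x = [−0.00043 + √(0.00043² + 3.08e-06)]/2 = 6.88 × 10^-4 M
pOH = 3.16, so pH = 14.00 − pOH = 10.84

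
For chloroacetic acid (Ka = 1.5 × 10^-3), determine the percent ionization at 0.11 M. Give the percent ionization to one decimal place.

11.0%

ClCH2COOH ⇌ ClCH2COO- + H+; let x = [H+] at equilibrium.
Solve x² + 0.0015x − 0.000165 = 0 → x = 1.21 × 10^-2 M
Fraction ionized = 1.21 × 10^-2 / 0.11 = 0.1100 → 11.0%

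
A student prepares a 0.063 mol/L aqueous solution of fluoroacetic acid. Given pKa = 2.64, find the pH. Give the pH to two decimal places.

pH = 1.96

FCH2COOH ⇌ FCH2COO- + H+
Ka = 10^(−2.64) = 2.29 × 10^-3
From the ICE table, Ka = [H+]²/(0.063 − [H+]) = 2.29 × 10^-3.
The 5% rule fails; solving [H+]² + Ka·[H+] − Ka·C₀ = 0 exactly:
[H+] = (−Ka + √(Ka² + 4·Ka·C₀))/2 = 1.09 × 10^-2 M
pH = −log[H+] = −log(1.09 × 10^-2) = 1.96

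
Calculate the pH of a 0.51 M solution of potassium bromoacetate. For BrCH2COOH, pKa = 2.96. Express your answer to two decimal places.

BrCH2COO- is the conjugate base of the weak acid BrCH2COOH.
Ka = 10^(−2.96) = 1.10 × 10^-3
Kb = Kw/Ka = 1.0×10^-14 / 1.10 × 10^-3 = 9.09 × 10^-12
Let x = [OH-] at equilibrium. Kb = x²/(0.51 − x).
Assume x ≪ 0.51: x ≈ √(9.09 × 10^-12 × 0.51) = 2.15 × 10^-6 M
Check: 0.00042% ionized — well under 5%, approximation valid.
pOH = −log(2.15 × 10^-6) = 5.67; pH = 14.00 − 5.67 = 8.33

pH = 8.33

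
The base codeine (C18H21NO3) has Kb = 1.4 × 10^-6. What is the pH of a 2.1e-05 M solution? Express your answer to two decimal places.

pH = 8.68

C18H21NO3 + H2O ⇌ C18H22NO3+ + OH-
Let x = [OH-] at equilibrium. Kb = x²/(2.1e-05 − x).
Here C₀/Kb ≈ 15, so the small-x approximation fails. Use the quadratic:
x = (−Kb + √(Kb² + 4·Kb·C₀))/2 = 4.77 × 10^-6 M
pOH = −log(4.77 × 10^-6) = 5.32; pH = 14.00 − 5.32 = 8.68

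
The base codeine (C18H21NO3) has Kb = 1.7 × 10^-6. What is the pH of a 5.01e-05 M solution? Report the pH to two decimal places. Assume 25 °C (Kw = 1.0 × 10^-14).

pH = 8.93

C18H21NO3 + H2O ⇌ C18H22NO3+ + OH-
Kb = [OH-]²/(5.01e-05 − [OH-]) = 1.7 × 10^-6
The 5% rule fails; solving [OH-]² + Kb·[OH-] − Kb·C₀ = 0 exactly:
[OH-] = [−1.7e-06 + √(1.7e-06² + 3.41e-10)]/2 = 8.42 × 10^-6 M
pOH = −log(8.42 × 10^-6) = 5.07; pH = 14.00 − 5.07 = 8.93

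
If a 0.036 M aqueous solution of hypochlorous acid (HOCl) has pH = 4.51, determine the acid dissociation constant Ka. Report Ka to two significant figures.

[H+] = 10^(-4.51) = 3.09 × 10^-5 M
At equilibrium [HA] = 0.036 − 3.09 × 10^-5 = 3.60 × 10^-2 M
Ka = [H+][A-]/[HA] = (3.09 × 10^-5)² / 3.60 × 10^-2 = 2.7 × 10^-8

Ka = 2.7 × 10^-8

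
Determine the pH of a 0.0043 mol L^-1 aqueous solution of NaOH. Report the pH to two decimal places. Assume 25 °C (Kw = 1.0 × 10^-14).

NaOH is a strong base; [OH-] = 0.0043 M.
pOH = -log(0.0043) = 2.37
pH = 14.00 - 2.37 = 11.63

pH = 11.63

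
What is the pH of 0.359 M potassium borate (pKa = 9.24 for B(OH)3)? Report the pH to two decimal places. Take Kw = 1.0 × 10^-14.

pH = 11.40

B(OH)4- is the conjugate base of the weak acid B(OH)3.
Ka = 10^(−9.24) = 5.75 × 10^-10
Kb = Kw/Ka = 1.0×10^-14 / 5.75 × 10^-10 = 1.74 × 10^-5
From the ICE table, Kb = [OH-]²/(0.359 − [OH-]) = 1.74 × 10^-5.
Neglecting [OH-] in the denominator: [OH-] = √(1.74 × 10^-5 × 0.359) = 2.50 × 10^-3 M
Check: 0.7% ionized — well under 5%, approximation valid.
pOH = −log(2.50 × 10^-3) = 2.60; pH = 14.00 − 2.60 = 11.40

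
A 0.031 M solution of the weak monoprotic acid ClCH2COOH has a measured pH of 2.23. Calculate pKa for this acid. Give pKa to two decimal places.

pKa = 2.86

[H+] = 10^(-2.23) = 5.89 × 10^-3 M
At equilibrium [HA] = 0.031 − 5.89 × 10^-3 = 2.51 × 10^-2 M
Ka = [H+][A-]/[HA] = (5.89 × 10^-3)² / 2.51 × 10^-2 = 1.38 × 10^-3
pKa = -log(1.38 × 10^-3) = 2.86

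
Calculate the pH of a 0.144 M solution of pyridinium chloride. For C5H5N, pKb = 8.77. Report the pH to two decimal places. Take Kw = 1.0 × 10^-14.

pH = 3.04

C5H5NH+ is the conjugate acid of the weak base C5H5N.
Kb = 10^(−8.77) = 1.70 × 10^-9
Ka = Kw/Kb = 1.0×10^-14 / 1.70 × 10^-9 = 5.88 × 10^-6
Ka = [H+]²/(0.144 − [H+]) = 5.88 × 10^-6
Neglecting [H+] in the denominator: [H+] = √(5.88 × 10^-6 × 0.144) = 9.20 × 10^-4 M
pH = −log(9.20 × 10^-4) = 3.04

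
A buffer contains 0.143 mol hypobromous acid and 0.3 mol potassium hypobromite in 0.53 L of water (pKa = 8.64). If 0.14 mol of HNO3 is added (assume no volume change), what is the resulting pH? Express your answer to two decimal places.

pH = 8.39

After neutralization: n(HOBr) = 0.283 mol, n(OBr-) = 0.16 mol.
pH = pKa + log(n_OBr-/n_HOBr) = 8.64 + log(0.16/0.283) = 8.64 + (-0.248)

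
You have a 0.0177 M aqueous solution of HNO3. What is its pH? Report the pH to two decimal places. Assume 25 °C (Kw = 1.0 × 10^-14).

pH = 1.75

HNO3 is a strong acid and dissociates completely, so [H+] = 0.0177 M.
pH = -log(0.0177) = 1.75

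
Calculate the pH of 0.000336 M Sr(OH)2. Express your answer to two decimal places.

Sr(OH)2 is a strong base (each formula unit releases 2 OH-); [OH-] = 0.000672 M.
pOH = -log(0.000672) = 3.17
pH = 14.00 - 3.17 = 10.83

pH = 10.83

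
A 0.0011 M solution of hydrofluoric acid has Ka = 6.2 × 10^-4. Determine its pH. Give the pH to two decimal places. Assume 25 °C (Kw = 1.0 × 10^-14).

HF ⇌ F- + H+
Ka = x²/(0.0011 − x) = 6.2 × 10^-4
Here C₀/Ka ≈ 1.77, so the small-x approximation fails. Use the quadratic:
x = (−Ka + √(Ka² + 4·Ka·C₀))/2 = 5.72 × 10^-4 M
pH = −log[H+] = −log(5.72 × 10^-4) = 3.24

pH = 3.24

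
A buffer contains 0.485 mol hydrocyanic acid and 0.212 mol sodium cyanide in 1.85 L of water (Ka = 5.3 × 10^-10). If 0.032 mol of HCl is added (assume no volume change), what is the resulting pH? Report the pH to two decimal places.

After neutralization: n(HCN) = 0.517 mol, n(CN-) = 0.18 mol.
pKa = −log(5.3 × 10^-10) = 9.276
pH = pKa + log(n_CN-/n_HCN) = 9.276 + log(0.18/0.517) = 9.276 + (-0.458)

pH = 8.82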